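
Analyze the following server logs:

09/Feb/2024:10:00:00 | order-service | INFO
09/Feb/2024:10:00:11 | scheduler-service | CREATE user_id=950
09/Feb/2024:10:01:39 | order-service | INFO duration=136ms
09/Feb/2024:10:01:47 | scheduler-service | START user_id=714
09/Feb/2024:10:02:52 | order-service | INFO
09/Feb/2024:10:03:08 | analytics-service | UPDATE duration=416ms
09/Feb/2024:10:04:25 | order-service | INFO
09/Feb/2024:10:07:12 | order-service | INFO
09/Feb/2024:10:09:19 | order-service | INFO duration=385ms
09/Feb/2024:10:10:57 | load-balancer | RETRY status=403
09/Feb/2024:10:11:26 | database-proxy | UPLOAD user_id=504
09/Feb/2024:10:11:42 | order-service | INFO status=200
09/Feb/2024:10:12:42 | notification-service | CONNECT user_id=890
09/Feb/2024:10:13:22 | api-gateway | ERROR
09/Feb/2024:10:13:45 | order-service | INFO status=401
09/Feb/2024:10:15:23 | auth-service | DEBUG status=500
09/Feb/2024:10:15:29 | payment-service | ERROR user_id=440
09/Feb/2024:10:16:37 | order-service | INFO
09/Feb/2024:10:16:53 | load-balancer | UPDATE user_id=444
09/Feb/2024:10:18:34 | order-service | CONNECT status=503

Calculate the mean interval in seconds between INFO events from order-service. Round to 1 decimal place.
124.6

To calculate average interval:

1. Find all INFO events for order-service in order
2. Calculate time gaps between consecutive events
3. Compute mean of gaps: 997 / 8 = 124.6 seconds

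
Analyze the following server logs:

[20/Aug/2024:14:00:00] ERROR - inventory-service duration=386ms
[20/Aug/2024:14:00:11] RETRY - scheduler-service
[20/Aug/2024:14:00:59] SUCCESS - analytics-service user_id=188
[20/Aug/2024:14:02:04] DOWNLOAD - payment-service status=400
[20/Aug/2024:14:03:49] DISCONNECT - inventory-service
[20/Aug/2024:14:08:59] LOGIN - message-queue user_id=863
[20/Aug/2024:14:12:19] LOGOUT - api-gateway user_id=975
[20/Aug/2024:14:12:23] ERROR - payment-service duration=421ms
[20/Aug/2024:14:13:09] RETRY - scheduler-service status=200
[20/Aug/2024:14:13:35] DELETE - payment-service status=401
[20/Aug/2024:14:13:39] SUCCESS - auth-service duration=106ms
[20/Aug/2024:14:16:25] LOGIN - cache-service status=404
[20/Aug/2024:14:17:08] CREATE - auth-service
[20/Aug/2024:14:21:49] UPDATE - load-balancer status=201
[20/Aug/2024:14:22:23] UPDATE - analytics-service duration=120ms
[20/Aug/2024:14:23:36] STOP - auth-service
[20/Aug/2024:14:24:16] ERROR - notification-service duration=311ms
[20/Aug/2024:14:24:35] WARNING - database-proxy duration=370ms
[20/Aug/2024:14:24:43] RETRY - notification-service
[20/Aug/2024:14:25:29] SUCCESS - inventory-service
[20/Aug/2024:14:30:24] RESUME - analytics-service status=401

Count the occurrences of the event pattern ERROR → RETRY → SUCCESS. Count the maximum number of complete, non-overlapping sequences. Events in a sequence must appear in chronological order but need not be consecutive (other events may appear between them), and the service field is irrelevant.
3

To count sequences:

1. Look for pattern: ERROR → RETRY → SUCCESS
2. Greedily scan the log in chronological order, matching each sequence element in turn (ignoring service)
3. Each time the full pattern completes, increment the count and restart matching from the next event
4. Complete non-overlapping sequences found: 3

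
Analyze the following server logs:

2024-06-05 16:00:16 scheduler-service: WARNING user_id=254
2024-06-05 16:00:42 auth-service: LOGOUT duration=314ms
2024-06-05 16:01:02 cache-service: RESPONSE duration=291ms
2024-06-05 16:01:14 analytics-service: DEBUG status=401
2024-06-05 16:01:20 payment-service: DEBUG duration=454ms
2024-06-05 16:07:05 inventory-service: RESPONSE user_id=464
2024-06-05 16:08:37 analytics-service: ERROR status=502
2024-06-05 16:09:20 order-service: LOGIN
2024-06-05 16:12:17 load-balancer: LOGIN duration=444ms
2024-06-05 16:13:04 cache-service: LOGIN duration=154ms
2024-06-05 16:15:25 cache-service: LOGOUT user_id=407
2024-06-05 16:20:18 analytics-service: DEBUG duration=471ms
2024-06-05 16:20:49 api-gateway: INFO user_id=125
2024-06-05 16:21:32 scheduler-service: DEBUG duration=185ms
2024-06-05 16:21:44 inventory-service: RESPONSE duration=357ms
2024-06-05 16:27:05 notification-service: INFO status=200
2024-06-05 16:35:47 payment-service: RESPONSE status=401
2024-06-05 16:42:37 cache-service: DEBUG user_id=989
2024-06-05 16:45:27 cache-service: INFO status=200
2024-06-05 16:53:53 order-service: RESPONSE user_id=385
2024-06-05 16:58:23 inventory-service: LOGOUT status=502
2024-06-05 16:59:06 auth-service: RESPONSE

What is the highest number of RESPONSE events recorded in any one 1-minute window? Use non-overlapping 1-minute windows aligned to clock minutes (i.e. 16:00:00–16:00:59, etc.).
1

To find the burst window:

1. Divide the log period into non-overlapping 1-minute windows starting at 16:00
2. Count RESPONSE events in each window
3. Find the window with maximum count
4. Maximum events in a window: 1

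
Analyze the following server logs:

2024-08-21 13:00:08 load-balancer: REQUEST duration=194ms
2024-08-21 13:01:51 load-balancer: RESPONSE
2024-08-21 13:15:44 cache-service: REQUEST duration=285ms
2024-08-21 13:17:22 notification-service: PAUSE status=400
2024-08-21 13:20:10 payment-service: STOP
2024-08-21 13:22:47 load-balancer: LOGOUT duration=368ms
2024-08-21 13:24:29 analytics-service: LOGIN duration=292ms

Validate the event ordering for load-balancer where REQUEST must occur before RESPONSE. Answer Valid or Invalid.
Valid

To validate ordering:

1. Required order: REQUEST → RESPONSE
2. Rule: REQUEST must occur before RESPONSE
3. Check actual order of events for load-balancer
4. Result: Valid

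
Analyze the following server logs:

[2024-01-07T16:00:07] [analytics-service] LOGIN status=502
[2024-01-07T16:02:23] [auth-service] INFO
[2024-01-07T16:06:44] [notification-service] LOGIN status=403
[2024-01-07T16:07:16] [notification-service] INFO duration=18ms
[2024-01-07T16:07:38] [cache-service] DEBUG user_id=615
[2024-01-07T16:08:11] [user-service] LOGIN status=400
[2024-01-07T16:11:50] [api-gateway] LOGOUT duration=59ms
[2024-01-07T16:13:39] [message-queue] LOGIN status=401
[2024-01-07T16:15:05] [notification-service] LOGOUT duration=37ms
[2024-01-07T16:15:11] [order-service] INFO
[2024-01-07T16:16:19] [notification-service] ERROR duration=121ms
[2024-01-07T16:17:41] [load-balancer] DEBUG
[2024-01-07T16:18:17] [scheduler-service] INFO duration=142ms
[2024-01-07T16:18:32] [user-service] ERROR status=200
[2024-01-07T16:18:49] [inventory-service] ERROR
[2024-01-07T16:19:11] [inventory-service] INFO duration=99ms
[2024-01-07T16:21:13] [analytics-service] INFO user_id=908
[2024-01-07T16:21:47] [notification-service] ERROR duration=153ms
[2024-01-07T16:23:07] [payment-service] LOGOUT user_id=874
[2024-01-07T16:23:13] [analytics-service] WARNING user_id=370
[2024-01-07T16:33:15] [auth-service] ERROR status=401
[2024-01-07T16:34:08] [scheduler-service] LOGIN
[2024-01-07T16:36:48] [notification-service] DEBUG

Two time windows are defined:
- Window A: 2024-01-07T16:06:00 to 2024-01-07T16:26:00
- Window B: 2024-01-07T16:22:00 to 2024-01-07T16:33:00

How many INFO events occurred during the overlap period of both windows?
0

To find overlap events:

1. Window A: 2024-01-07T16:06:00 to 2024-01-07T16:26:00
2. Window B: 2024-01-07T16:22:00 to 2024-01-07T16:33:00
3. Overlap period: 2024-01-07T16:22:00 to 2024-01-07T16:26:00
4. Count INFO events in overlap: 0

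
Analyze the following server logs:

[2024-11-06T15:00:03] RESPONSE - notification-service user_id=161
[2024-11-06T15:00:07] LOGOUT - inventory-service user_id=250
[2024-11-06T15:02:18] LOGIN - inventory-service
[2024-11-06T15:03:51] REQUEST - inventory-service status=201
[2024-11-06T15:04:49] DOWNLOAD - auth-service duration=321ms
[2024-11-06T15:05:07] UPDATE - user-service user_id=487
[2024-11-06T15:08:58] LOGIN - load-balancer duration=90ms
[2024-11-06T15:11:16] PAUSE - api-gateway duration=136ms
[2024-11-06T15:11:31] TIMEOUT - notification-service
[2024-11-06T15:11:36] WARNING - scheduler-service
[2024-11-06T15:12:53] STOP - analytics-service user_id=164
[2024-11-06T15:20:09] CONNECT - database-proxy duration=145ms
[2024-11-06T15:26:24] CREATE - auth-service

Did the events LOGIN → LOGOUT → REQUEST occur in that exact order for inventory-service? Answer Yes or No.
No

To verify sequence order:

1. Find all events in sequence LOGIN → LOGOUT → REQUEST for inventory-service
2. Extract their timestamps
3. Check if timestamps are in ascending order
4. Result: No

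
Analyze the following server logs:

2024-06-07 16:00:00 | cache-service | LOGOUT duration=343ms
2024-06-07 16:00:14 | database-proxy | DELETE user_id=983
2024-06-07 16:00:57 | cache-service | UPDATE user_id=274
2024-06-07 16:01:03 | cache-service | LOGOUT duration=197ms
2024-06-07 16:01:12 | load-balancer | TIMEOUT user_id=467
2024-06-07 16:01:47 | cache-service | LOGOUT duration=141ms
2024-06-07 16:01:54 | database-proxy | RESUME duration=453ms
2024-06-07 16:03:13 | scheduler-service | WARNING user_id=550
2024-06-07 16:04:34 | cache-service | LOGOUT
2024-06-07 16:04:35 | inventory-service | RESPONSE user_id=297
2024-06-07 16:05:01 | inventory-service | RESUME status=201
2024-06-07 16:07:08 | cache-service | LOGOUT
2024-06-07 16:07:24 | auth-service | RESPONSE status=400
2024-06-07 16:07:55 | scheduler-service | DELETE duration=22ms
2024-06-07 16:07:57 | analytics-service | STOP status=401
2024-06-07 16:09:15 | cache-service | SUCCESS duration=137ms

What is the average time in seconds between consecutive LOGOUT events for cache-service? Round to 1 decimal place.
107.0

To calculate average interval:

1. Find all LOGOUT events for cache-service in order
2. Calculate time gaps between consecutive events
3. Compute mean of gaps: 428 / 4 = 107.0 seconds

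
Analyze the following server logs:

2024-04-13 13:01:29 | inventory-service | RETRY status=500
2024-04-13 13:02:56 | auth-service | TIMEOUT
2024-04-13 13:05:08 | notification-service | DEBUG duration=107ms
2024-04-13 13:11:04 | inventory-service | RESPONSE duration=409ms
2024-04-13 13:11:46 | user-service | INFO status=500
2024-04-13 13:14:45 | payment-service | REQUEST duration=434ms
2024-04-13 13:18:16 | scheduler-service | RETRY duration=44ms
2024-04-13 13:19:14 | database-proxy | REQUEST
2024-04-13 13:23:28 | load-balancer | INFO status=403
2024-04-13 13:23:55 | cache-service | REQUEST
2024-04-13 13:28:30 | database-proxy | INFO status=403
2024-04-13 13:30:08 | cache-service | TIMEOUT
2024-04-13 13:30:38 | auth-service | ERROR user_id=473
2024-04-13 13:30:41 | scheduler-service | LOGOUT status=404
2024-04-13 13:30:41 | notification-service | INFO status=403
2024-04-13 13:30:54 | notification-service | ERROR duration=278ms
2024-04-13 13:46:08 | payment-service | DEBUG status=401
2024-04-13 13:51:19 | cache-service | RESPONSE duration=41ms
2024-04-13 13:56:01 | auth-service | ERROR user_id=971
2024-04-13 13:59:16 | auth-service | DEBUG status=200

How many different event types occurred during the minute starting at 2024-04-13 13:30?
4

To count unique event types:

1. Filter events in the minute starting at 2024-04-13 13:30
2. Extract event types from matching entries
3. Count unique types: 4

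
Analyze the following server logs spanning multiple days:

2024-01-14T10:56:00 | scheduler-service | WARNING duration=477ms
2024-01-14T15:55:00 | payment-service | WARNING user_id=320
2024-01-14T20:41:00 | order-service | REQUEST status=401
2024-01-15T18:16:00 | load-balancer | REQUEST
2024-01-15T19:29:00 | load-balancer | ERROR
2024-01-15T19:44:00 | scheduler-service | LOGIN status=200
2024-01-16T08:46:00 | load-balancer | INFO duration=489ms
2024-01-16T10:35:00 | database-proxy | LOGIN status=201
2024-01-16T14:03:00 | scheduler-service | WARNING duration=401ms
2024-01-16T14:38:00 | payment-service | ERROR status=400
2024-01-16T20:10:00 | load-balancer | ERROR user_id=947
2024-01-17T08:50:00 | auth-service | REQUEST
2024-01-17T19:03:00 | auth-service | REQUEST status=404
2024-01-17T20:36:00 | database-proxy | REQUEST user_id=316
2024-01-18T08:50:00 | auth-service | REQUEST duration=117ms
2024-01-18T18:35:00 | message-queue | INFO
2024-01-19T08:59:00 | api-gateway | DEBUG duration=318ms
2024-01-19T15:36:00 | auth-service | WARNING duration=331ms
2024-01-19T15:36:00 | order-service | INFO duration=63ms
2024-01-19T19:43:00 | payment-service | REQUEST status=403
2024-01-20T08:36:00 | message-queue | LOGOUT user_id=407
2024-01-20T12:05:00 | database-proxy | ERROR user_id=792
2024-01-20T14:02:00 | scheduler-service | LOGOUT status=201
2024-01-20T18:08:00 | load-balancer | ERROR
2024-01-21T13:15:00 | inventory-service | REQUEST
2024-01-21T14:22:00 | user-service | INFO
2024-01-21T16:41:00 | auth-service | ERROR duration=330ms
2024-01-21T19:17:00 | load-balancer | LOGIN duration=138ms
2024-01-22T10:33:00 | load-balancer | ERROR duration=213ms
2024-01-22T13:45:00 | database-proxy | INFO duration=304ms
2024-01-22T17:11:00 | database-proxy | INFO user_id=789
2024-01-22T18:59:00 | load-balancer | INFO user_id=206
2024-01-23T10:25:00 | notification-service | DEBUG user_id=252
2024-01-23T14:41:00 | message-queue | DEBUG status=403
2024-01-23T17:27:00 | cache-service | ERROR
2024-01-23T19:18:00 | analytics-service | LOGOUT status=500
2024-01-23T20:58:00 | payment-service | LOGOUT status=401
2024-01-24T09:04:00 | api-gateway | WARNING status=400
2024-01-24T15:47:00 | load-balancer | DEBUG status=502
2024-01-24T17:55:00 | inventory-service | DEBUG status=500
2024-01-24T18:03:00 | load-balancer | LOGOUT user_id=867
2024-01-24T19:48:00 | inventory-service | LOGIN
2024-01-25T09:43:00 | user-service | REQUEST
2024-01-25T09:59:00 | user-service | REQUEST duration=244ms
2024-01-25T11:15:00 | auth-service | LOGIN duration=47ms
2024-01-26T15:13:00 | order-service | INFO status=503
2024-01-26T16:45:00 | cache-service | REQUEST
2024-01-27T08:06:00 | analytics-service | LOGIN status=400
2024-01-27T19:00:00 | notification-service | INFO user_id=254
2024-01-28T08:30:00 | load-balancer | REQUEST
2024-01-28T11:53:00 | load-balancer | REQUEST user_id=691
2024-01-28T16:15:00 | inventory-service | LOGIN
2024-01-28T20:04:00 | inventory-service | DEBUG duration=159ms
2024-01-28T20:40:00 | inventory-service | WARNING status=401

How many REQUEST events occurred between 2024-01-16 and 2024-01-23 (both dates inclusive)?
6

To filter by date range:

1. Date range: 2024-01-16 through 2024-01-23, both dates inclusive
2. Filter for REQUEST events whose date falls in this range
3. Count matching events: 6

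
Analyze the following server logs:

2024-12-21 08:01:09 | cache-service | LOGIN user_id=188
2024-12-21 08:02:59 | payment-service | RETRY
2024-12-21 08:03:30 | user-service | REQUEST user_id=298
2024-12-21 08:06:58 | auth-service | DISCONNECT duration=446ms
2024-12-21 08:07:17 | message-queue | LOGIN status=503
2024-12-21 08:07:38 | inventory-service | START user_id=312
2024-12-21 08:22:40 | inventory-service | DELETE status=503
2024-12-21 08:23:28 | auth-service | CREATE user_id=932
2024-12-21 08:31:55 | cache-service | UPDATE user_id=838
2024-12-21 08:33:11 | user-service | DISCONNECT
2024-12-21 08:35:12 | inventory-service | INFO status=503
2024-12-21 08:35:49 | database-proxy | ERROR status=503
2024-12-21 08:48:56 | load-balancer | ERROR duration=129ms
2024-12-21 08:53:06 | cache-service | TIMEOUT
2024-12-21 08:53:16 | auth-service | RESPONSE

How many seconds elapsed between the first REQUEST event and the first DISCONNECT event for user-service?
1781

To find the time between events:

1. Locate the first REQUEST event for user-service: 2024-12-21 08:03:30
2. Locate the first DISCONNECT event for user-service: 2024-12-21 08:33:11
3. Calculate the difference: 2024-12-21 08:33:11 - 2024-12-21 08:03:30 = 1781 seconds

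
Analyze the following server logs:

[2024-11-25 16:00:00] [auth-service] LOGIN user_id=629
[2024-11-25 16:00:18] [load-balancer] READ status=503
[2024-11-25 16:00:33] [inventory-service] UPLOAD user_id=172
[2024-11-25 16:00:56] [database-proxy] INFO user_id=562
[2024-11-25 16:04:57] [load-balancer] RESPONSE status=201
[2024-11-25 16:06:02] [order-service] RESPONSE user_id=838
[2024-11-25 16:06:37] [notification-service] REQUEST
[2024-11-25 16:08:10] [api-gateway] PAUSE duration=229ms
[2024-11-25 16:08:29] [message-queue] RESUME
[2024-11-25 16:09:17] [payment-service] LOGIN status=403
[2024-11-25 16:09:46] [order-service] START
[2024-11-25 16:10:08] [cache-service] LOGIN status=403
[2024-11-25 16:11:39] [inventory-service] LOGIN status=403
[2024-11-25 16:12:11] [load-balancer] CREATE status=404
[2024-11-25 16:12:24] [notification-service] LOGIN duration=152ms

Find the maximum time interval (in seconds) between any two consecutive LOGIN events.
557

To find the longest gap:

1. Extract all LOGIN events in chronological order
2. Calculate time differences between consecutive events
3. Find the maximum difference
4. Longest gap: 557 seconds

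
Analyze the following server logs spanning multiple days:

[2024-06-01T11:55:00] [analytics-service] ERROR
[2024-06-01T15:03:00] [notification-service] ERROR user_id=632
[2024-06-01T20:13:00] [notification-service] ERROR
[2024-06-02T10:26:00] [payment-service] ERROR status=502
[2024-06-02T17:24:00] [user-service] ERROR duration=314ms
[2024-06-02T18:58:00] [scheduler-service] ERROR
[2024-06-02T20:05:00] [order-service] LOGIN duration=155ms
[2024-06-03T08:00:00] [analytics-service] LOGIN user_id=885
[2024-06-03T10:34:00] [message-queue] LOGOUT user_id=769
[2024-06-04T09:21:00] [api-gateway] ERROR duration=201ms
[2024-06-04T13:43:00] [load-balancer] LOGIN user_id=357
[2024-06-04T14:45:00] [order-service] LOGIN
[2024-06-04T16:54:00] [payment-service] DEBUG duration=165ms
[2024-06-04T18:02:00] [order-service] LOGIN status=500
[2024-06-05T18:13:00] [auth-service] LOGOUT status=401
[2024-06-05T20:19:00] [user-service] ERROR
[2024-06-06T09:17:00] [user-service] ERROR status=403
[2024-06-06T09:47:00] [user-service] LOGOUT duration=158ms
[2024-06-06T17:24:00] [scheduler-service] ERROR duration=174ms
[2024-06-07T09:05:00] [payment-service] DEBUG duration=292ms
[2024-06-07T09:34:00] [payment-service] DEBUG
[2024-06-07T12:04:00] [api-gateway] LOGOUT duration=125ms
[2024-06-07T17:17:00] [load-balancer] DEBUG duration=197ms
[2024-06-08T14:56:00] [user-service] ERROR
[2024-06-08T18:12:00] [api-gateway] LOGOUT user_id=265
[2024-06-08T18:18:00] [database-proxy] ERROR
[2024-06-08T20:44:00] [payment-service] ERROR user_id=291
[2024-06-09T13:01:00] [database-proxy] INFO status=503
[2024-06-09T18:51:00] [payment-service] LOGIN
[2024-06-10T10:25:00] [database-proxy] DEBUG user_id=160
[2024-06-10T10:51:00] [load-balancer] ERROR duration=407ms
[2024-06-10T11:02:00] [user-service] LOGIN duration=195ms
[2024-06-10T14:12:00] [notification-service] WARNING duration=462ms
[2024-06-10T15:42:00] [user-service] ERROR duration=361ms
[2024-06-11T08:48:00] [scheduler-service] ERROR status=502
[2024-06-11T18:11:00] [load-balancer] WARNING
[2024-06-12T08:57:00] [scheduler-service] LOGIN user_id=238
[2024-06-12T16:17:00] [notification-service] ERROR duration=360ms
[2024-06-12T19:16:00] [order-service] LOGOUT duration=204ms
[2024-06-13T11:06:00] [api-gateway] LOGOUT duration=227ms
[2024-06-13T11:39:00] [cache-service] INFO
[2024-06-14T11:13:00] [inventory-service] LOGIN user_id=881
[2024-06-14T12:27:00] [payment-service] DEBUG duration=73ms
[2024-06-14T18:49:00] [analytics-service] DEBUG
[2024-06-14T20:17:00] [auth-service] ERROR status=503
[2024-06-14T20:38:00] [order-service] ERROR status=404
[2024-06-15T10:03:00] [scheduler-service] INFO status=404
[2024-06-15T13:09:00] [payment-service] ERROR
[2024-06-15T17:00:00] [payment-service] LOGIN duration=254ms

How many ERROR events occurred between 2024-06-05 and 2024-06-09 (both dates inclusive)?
6

To filter by date range:

1. Date range: 2024-06-05 through 2024-06-09, both dates inclusive
2. Filter for ERROR events whose date falls in this range
3. Count matching events: 6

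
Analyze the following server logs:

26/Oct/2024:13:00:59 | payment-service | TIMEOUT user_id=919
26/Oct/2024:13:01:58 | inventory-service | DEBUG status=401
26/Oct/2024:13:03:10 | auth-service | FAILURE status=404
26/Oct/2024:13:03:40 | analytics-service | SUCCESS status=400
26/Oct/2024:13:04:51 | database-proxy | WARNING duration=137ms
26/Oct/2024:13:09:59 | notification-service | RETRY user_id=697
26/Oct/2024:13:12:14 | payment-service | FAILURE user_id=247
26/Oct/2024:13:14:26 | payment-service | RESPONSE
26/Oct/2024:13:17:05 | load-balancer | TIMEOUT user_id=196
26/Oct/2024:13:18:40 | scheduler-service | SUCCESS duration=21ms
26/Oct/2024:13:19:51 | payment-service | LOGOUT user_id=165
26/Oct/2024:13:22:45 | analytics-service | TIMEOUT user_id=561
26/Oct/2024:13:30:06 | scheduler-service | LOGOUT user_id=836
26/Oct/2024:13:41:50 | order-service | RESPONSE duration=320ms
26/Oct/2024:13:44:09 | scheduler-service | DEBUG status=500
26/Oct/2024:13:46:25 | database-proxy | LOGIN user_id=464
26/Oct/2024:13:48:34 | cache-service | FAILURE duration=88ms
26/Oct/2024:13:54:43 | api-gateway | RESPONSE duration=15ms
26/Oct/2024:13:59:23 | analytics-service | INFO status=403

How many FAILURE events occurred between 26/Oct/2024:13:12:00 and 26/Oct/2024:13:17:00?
1

To count events in the time window:

1. Window boundaries: 26/Oct/2024:13:12:00 to 26/Oct/2024:13:17:00
2. Filter for FAILURE events within this window
3. Count matching events: 1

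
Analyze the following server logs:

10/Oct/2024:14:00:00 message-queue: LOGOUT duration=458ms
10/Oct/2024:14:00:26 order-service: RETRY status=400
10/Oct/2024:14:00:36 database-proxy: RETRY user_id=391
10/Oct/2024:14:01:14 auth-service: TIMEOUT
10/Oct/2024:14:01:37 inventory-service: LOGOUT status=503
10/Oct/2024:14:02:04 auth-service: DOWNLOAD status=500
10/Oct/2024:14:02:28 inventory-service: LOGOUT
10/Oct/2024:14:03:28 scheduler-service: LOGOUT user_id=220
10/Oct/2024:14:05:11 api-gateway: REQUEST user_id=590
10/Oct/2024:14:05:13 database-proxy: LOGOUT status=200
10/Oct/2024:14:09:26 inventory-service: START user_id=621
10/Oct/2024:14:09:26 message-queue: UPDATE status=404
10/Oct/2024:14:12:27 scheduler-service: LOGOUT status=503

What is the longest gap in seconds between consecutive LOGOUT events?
434

To find the longest gap:

1. Extract all LOGOUT events in chronological order
2. Calculate time differences between consecutive events
3. Find the maximum difference
4. Longest gap: 434 seconds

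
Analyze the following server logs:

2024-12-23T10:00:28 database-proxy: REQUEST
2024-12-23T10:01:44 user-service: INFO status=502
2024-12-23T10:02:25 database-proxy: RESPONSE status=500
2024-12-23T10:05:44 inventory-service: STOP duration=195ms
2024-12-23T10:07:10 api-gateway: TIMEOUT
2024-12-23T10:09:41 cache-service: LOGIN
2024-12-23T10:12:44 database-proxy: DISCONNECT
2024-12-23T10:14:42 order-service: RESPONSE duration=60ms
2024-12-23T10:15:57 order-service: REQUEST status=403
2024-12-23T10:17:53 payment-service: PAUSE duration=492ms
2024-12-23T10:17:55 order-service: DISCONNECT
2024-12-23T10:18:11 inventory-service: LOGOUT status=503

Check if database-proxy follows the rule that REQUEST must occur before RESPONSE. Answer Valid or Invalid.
Valid

To validate ordering:

1. Required order: REQUEST → RESPONSE
2. Rule: REQUEST must occur before RESPONSE
3. Check actual order of events for database-proxy
4. Result: Valid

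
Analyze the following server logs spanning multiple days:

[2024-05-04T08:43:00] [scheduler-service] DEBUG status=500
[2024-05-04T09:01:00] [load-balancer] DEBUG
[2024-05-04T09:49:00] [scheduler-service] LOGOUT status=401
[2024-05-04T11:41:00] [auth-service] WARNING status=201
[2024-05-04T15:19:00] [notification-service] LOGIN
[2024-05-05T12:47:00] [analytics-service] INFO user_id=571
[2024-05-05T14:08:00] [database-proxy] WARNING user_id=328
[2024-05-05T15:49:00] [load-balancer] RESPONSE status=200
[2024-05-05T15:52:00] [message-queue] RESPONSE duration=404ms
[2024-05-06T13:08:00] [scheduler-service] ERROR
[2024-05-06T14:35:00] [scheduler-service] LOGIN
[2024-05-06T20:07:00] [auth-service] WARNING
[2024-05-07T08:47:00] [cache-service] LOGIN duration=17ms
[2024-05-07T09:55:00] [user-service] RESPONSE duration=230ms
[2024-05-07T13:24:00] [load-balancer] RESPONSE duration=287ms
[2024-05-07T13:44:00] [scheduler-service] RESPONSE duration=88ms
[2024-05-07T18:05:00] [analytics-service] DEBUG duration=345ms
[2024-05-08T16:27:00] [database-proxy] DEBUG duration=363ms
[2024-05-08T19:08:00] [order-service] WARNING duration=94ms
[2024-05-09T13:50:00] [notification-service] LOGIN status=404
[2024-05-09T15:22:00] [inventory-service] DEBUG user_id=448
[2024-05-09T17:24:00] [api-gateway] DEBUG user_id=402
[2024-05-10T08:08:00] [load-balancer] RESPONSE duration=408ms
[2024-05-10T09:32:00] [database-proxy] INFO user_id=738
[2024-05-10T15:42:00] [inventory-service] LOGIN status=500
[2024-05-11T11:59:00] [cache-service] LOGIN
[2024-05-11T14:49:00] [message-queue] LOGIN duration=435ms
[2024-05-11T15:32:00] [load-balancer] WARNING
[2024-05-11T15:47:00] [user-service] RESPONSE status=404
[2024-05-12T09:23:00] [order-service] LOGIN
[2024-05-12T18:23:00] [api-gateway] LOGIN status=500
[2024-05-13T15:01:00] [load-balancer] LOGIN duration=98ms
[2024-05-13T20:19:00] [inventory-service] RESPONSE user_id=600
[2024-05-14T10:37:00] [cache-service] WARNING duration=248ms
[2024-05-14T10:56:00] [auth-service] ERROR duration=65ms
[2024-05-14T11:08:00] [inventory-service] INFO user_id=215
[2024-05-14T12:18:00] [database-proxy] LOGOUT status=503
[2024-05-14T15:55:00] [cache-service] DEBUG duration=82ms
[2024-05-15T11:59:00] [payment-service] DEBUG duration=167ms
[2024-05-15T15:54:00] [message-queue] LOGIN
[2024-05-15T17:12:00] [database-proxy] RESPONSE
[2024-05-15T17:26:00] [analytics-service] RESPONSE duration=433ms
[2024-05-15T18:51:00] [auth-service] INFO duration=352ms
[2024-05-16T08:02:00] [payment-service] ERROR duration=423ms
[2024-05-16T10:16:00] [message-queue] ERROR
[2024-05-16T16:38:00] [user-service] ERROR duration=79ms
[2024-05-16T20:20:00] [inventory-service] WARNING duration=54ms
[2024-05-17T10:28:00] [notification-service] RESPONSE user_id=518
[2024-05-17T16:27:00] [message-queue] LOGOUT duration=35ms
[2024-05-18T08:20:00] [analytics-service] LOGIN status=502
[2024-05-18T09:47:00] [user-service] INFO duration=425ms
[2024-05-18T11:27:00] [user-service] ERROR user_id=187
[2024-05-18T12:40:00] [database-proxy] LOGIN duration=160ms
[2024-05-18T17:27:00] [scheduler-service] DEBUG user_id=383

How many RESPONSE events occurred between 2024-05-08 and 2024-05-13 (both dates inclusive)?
3

To filter by date range:

1. Date range: 2024-05-08 through 2024-05-13, both dates inclusive
2. Filter for RESPONSE events whose date falls in this range
3. Count matching events: 3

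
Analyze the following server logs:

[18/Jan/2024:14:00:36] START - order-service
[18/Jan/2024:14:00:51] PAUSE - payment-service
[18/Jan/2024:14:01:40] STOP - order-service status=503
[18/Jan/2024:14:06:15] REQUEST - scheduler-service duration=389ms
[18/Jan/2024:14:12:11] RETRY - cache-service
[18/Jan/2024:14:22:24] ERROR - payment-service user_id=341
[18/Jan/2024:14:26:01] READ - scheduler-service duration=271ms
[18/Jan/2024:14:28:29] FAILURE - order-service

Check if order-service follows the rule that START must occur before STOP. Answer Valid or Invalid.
Valid

To validate ordering:

1. Required order: START → STOP
2. Rule: START must occur before STOP
3. Check actual order of events for order-service
4. Result: Valid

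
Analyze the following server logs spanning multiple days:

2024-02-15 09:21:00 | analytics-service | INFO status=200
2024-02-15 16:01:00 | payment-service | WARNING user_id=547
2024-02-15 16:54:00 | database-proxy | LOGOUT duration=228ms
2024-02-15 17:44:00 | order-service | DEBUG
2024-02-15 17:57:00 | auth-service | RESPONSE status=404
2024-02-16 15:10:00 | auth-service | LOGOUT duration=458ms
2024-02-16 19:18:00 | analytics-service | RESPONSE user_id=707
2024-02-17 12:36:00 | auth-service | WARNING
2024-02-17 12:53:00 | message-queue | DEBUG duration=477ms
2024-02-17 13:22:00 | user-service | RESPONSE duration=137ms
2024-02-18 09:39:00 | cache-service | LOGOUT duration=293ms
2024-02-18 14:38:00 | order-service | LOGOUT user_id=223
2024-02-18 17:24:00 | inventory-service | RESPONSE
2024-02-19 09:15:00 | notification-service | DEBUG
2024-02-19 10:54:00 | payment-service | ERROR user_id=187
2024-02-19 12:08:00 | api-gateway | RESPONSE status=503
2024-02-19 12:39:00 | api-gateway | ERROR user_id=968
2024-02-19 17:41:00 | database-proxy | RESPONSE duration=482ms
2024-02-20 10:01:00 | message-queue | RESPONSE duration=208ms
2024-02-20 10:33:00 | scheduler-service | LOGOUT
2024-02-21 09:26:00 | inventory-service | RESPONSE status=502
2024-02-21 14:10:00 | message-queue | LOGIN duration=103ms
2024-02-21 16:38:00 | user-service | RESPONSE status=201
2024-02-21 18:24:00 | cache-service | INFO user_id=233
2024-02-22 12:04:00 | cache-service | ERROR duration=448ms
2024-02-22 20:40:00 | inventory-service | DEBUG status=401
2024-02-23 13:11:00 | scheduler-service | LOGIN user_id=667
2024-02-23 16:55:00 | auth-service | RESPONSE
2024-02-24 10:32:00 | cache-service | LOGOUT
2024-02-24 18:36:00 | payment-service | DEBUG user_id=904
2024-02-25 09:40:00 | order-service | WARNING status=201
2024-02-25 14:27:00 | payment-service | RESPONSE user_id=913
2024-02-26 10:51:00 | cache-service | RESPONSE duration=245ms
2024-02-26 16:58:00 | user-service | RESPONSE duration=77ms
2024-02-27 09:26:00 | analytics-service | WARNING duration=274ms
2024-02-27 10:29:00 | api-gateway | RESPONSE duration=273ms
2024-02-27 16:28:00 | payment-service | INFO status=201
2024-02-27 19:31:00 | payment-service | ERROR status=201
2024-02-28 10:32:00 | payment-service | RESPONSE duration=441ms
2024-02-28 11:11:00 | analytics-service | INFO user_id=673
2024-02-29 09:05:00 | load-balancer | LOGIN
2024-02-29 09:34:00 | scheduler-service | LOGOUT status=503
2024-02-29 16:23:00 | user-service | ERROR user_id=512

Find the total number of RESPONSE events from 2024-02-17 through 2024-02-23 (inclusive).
8

To filter by date range:

1. Date range: 2024-02-17 through 2024-02-23, both dates inclusive
2. Filter for RESPONSE events whose date falls in this range
3. Count matching events: 8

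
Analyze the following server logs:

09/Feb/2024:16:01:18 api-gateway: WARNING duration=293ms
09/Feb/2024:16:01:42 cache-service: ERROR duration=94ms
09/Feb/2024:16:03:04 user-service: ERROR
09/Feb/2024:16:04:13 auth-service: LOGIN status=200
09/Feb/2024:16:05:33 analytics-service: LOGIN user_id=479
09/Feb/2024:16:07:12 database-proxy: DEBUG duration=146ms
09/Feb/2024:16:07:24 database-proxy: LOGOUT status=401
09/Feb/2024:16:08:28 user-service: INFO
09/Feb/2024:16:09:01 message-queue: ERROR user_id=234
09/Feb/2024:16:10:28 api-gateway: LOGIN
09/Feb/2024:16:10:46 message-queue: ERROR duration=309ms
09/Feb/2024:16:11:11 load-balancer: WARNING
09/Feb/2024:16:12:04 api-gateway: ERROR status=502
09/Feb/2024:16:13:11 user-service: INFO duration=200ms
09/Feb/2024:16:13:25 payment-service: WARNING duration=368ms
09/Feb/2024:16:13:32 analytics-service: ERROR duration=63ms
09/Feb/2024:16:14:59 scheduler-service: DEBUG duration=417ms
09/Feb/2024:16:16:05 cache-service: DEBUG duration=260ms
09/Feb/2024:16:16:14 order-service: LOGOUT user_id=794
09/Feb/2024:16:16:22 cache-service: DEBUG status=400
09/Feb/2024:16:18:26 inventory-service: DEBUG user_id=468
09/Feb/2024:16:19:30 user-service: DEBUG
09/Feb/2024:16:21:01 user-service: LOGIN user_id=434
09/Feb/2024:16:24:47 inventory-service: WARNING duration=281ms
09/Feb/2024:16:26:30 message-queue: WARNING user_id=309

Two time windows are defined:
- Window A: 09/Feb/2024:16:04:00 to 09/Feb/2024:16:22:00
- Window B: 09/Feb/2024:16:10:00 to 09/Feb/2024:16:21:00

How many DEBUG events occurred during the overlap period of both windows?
5

To find overlap events:

1. Window A: 09/Feb/2024:16:04:00 to 09/Feb/2024:16:22:00
2. Window B: 09/Feb/2024:16:10:00 to 09/Feb/2024:16:21:00
3. Overlap period: 09/Feb/2024:16:10:00 to 09/Feb/2024:16:21:00
4. Count DEBUG events in overlap: 5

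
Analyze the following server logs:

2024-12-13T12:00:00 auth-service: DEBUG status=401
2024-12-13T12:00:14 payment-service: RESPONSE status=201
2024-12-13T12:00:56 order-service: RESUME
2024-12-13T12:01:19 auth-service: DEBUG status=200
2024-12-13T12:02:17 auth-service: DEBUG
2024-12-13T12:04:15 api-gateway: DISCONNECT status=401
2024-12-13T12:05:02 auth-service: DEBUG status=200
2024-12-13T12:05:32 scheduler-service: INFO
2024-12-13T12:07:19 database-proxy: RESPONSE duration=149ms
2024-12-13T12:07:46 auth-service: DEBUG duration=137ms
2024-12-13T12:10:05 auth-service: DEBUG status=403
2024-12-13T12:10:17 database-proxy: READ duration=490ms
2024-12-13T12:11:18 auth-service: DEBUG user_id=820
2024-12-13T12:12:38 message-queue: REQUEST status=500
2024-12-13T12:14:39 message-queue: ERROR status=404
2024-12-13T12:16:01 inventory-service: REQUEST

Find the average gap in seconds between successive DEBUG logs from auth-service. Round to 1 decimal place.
113.0

To calculate average interval:

1. Find all DEBUG events for auth-service in order
2. Calculate time gaps between consecutive events
3. Compute mean of gaps: 678 / 6 = 113.0 seconds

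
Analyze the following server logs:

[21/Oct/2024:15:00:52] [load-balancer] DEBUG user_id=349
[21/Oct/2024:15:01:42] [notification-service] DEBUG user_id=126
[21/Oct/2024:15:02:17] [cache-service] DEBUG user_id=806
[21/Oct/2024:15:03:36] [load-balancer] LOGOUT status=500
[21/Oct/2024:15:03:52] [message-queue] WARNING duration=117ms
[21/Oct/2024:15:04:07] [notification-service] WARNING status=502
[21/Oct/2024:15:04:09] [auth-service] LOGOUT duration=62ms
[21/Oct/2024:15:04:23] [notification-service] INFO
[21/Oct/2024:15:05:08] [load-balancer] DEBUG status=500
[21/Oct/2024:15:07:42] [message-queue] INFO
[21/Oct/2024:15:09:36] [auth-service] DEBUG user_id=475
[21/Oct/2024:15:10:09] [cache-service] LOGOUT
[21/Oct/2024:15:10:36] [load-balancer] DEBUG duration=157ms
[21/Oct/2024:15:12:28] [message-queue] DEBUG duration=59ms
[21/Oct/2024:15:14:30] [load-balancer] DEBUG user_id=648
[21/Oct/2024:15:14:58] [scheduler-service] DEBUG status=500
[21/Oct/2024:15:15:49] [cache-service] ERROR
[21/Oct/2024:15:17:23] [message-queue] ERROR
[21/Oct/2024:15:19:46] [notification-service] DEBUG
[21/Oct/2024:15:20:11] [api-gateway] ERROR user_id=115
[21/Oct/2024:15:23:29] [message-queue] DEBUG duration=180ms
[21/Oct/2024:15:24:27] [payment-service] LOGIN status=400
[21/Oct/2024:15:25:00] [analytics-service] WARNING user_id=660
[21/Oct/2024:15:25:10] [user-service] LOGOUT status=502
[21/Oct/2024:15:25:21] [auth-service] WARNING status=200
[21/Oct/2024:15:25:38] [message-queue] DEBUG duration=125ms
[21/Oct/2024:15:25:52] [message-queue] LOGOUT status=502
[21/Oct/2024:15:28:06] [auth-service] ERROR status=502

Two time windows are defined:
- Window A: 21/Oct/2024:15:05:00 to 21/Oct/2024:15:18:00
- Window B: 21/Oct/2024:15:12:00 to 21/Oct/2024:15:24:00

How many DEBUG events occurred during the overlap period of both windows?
3

To find overlap events:

1. Window A: 21/Oct/2024:15:05:00 to 21/Oct/2024:15:18:00
2. Window B: 21/Oct/2024:15:12:00 to 21/Oct/2024:15:24:00
3. Overlap period: 21/Oct/2024:15:12:00 to 21/Oct/2024:15:18:00
4. Count DEBUG events in overlap: 3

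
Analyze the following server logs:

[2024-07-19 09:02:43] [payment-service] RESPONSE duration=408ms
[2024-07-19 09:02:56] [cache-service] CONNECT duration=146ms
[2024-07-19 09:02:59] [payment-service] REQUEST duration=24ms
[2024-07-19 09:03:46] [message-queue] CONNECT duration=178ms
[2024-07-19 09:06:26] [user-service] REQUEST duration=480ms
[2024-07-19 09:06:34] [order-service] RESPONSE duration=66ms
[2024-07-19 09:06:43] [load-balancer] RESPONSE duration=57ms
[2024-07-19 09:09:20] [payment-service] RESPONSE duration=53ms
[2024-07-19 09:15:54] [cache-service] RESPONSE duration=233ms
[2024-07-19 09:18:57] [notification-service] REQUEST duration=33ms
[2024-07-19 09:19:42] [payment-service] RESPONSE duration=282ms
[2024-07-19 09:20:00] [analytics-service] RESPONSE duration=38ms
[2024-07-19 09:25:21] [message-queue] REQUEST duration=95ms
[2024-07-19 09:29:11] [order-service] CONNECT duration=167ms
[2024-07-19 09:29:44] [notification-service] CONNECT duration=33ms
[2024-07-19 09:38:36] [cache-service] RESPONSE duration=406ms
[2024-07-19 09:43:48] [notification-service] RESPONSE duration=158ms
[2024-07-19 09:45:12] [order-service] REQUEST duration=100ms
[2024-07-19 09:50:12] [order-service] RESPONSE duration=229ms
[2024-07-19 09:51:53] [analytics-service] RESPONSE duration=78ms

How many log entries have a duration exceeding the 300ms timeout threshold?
3

To count timeouts:

1. Threshold: 300ms
2. Extract duration from each log entry
3. Count entries where duration > 300
4. Timeout count: 3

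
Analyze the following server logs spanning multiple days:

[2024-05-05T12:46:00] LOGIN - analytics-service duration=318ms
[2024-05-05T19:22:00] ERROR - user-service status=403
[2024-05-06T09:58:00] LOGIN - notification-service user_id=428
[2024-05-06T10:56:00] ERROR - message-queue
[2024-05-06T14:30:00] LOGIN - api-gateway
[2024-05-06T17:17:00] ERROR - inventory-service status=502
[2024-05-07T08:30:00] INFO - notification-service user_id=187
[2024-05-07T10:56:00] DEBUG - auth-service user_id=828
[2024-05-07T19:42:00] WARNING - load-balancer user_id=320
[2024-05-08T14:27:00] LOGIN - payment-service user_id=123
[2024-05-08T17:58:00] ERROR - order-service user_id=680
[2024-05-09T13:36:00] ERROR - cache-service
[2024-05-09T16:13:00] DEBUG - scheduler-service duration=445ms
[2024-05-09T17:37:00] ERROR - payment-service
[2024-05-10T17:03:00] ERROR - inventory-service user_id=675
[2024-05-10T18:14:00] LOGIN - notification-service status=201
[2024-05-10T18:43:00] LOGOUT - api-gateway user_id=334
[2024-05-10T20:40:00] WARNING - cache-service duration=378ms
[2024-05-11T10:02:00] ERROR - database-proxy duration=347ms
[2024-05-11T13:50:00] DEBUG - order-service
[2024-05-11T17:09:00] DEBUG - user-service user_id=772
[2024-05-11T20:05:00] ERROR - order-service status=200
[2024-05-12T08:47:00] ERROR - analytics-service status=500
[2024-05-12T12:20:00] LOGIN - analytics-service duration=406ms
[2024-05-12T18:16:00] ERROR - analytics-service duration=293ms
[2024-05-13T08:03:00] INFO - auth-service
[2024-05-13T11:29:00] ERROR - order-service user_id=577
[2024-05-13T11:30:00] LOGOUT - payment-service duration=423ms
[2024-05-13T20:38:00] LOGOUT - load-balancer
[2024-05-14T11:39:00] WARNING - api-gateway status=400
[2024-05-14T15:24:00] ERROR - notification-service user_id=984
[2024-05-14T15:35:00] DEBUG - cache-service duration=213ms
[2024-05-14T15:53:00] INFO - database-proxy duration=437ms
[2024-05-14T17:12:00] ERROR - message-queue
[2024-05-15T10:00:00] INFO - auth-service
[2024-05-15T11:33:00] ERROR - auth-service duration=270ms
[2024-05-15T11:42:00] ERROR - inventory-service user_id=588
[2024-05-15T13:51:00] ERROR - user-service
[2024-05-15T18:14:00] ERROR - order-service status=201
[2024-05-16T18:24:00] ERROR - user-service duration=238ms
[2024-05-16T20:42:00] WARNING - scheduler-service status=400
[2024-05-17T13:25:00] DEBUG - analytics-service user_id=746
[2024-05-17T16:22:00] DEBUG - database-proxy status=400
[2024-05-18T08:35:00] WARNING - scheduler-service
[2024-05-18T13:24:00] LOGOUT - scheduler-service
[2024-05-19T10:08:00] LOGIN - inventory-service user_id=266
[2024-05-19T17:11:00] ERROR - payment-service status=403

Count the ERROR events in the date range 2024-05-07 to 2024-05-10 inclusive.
4

To filter by date range:

1. Date range: 2024-05-07 through 2024-05-10, both dates inclusive
2. Filter for ERROR events whose date falls in this range
3. Count matching events: 4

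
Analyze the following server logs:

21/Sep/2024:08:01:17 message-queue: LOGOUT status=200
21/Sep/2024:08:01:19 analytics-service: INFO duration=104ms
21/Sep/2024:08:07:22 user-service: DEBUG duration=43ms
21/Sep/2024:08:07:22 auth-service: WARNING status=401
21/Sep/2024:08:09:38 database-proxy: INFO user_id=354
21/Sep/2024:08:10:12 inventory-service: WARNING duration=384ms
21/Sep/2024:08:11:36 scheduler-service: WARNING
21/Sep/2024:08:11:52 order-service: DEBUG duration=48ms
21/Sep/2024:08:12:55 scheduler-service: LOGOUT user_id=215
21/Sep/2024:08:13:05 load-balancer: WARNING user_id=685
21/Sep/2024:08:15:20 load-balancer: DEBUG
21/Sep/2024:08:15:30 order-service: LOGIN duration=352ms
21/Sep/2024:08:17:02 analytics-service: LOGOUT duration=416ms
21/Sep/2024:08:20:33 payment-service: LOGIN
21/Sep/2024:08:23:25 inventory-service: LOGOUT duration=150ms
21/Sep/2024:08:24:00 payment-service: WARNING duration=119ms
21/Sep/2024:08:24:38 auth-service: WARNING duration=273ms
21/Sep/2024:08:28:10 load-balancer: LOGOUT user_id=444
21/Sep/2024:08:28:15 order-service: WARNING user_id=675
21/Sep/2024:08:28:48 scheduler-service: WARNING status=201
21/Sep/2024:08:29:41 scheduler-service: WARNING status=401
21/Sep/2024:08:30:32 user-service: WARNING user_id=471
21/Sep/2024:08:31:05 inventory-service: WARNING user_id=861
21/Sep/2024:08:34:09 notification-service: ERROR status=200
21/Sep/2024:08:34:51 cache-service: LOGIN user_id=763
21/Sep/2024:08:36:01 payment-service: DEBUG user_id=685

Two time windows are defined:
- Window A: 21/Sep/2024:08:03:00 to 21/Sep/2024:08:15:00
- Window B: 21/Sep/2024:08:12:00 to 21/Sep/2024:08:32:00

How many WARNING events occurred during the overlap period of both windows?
1

To find overlap events:

1. Window A: 21/Sep/2024:08:03:00 to 21/Sep/2024:08:15:00
2. Window B: 21/Sep/2024:08:12:00 to 21/Sep/2024:08:32:00
3. Overlap period: 21/Sep/2024:08:12:00 to 21/Sep/2024:08:15:00
4. Count WARNING events in overlap: 1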